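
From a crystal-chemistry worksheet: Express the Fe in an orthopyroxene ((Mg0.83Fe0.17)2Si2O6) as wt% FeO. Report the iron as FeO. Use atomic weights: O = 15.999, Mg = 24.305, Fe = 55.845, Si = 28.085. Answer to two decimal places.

Formula mass = 211.498 g/mol.
0.34 Fe → 0.3400 mol FeO per formula unit; M(FeO) = 71.844, so FeO mass = 24.427 g.
24.427/211.498 × 100 = 11.55 wt%.

11.55 wt%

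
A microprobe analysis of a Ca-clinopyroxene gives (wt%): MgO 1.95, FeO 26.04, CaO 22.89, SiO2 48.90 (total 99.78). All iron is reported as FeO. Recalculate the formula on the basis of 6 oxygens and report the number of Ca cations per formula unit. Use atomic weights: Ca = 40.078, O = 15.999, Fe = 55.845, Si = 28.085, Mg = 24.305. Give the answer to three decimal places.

MgO: 1.95/40.304 = 0.04838 mol → 0.04838 mol Mg, 0.04838 mol O.
FeO: 26.04/71.844 = 0.36245 mol → 0.36245 mol Fe, 0.36245 mol O.
CaO: 22.89/56.077 = 0.40819 mol → 0.40819 mol Ca, 0.40819 mol O.
SiO2: 48.90/60.083 = 0.81387 mol → 0.81387 mol Si, 1.62774 mol O.
Total oxygen = 2.44676 mol. Normalization factor = 6/2.44676 = 2.45222.
Ca per 6 O = 0.40819 × 2.45222 = 1.001.

1.001 Ca apfu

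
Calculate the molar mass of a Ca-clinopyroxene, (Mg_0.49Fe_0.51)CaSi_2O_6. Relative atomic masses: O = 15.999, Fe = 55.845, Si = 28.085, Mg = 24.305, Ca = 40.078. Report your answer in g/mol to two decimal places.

232.63 g/mol

M = 0.49*24.305 + 0.51*55.845 + 1*40.078 + 2*28.085 + 6*15.999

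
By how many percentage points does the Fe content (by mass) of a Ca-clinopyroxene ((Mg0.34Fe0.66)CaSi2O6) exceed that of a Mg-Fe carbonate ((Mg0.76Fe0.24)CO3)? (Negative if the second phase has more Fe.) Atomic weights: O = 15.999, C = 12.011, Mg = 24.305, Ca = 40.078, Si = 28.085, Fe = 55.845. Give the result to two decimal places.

0.94 percentage points

First mineral: 36.858 g Fe in 237.363 g formula = 15.53 wt% Fe.
Second mineral: 13.403 g Fe in 91.883 g formula = 14.59 wt% Fe.
15.53% − 14.59% gives a difference of 0.94 percentage points.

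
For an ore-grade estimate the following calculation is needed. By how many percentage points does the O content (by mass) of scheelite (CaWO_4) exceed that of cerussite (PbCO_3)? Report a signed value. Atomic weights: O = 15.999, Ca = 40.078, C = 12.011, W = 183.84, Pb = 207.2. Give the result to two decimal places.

4.27 percentage points

M(CaWO_4) = 287.914 g/mol, so wt% O = 63.996/287.914 × 100 = 22.23%.
M(PbCO_3) = 267.208 g/mol, so wt% O = 47.997/267.208 × 100 = 17.96%.
22.23 − 17.96 = 4.27 pp.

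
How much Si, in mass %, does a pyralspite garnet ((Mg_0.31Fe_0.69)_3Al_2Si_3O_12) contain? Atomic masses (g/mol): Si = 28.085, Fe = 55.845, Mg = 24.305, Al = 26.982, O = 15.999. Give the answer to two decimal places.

17.99 mass %

M((Mg_0.31Fe_0.69)_3Al_2Si_3O_12) = 468.410 g/mol.
Si contributes 3 × 28.085 = 84.255 g per mole.
84.255/468.410 = 0.1799 → 17.99%.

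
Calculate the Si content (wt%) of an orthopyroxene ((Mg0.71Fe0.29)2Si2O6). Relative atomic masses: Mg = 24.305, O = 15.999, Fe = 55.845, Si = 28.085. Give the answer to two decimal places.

25.64 wt%

Molar mass of (Mg0.71Fe0.29)2Si2O6: 1.42·24.305 + 0.58·55.845 + 2·28.085 + 6·15.999 = 219.067 g/mol.
Mass of Si per formula unit: 2 × 28.085 = 56.170 g.
Weight fraction Si = 56.170 / 219.067 = 0.2564.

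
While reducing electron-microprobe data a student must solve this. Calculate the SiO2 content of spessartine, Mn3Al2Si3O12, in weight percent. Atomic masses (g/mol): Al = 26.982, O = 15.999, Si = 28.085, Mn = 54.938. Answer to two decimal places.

Formula mass = 495.021 g/mol.
3 Si → 3.0000 mol SiO2 per formula unit; M(SiO2) = 60.083, so SiO2 mass = 180.249 g.
180.249/495.021 × 100 = 36.41 wt%.

36.41 wt%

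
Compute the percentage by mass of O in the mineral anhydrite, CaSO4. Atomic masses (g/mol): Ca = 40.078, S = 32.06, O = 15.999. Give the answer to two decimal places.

47.01 wt%

Formula mass = 1*40.078 + 1*32.06 + 4*15.999 = 136.134 g/mol, of which 63.996 g is O.
So O makes up 63.996/136.134 = 0.4701 of the mass, i.e. 47.01%.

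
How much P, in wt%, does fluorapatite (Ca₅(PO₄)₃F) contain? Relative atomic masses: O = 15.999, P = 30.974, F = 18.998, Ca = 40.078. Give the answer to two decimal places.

18.43 wt%

M(Ca₅(PO₄)₃F) = 504.298 g/mol.
P contributes 3 × 30.974 = 92.922 g per mole.
92.922/504.298 = 0.1843 → 18.43%.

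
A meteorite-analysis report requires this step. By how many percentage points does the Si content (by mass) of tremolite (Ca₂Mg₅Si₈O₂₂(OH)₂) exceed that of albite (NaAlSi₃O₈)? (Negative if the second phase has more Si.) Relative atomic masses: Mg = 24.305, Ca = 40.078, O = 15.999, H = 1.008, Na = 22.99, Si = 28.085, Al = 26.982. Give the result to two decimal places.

-4.47 percentage points

Si in Ca₂Mg₅Si₈O₂₂(OH)₂: molar mass 812.353 g/mol; 8×28.085 = 224.680 g → 27.66 wt%.
Si in NaAlSi₃O₈: molar mass 262.219 g/mol; 3×28.085 = 84.255 g → 32.13 wt%.
Difference = 27.66 − 32.13 = -4.47 percentage points.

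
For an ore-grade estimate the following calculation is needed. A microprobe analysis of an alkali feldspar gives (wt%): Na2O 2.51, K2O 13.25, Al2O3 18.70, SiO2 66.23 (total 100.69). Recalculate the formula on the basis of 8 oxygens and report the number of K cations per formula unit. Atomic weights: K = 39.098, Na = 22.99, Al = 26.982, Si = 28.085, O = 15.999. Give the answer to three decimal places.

0.767 K apfu

2.51 wt% Na2O ÷ 61.979 g/mol = 0.04050 mol, giving 0.08100 Na and 0.04050 O.
13.25 wt% K2O ÷ 94.195 g/mol = 0.14067 mol, giving 0.28134 K and 0.14067 O.
18.70 wt% Al2O3 ÷ 101.961 g/mol = 0.18340 mol, giving 0.36680 Al and 0.55020 O.
66.23 wt% SiO2 ÷ 60.083 g/mol = 1.10231 mol, giving 1.10231 Si and 2.20462 O.
Oxygen sums to 2.93599; scaling by 8/2.93599 = 2.72480 puts the formula on 8 O.
K: 0.28134 × 2.72480 = 0.767 atoms per formula unit.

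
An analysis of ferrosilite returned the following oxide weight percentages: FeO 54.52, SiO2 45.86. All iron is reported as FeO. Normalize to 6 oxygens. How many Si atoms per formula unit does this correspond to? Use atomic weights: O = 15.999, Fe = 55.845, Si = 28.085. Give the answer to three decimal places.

FeO: 54.52/71.844 = 0.75887 mol → 0.75887 mol Fe, 0.75887 mol O.
SiO2: 45.86/60.083 = 0.76328 mol → 0.76328 mol Si, 1.52656 mol O.
Total oxygen = 2.28543 mol. Normalization factor = 6/2.28543 = 2.62533.
Si per 6 O = 0.76328 × 2.62533 = 2.004.

2.004 Si apfu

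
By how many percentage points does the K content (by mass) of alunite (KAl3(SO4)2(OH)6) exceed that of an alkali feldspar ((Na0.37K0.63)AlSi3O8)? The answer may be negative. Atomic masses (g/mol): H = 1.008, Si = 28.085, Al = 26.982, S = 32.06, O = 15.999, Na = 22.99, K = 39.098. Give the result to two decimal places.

K in KAl3(SO4)2(OH)6: molar mass 414.198 g/mol; 1×39.098 = 39.098 g → 9.44 wt%.
K in (Na0.37K0.63)AlSi3O8: molar mass 272.367 g/mol; 0.63×39.098 = 24.632 g → 9.04 wt%.
Difference = 9.44 − 9.04 = 0.40 percentage points.

0.40 percentage points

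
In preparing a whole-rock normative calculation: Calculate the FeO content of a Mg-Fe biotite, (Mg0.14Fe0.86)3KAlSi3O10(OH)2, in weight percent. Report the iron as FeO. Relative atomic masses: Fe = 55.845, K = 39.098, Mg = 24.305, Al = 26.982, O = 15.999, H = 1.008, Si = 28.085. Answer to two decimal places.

37.17 wt%

M((Mg0.14Fe0.86)3KAlSi3O10(OH)2) = 498.627 g/mol; M(FeO) = 71.844 g/mol.
Moles FeO per formula unit = 2.58 Fe ÷ 1 = 2.5800.
FeO fraction = (2.5800 × 71.844) / 498.627 = 185.358/498.627 = 0.3717.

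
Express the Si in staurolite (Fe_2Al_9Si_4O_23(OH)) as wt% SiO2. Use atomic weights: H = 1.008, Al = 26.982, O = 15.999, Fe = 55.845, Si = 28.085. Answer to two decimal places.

28.21 wt%

Molar mass of Fe_2Al_9Si_4O_23(OH) = 2×55.845 + 9×26.982 + 4×28.085 + 24×15.999 + 1×1.008 = 851.852 g/mol.
Each formula unit contains 4 Si, equivalent to 4/1 = 4.0000 mol SiO2.
M(SiO2) = 1×28.085 + 2×15.999 = 60.083 g/mol.
Mass of SiO2 per formula unit = 4.0000 × 60.083 = 240.332 g.
SiO2 wt% = 240.332 / 851.852 × 100 = 28.21%.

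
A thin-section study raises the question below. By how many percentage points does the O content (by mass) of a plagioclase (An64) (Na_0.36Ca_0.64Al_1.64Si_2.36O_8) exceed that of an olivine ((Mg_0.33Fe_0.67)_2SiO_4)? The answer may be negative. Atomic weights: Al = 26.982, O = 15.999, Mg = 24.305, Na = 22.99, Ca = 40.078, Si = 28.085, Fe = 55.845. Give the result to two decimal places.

12.00 percentage points

First mineral: 127.992 g O in 272.449 g formula = 46.98 wt% O.
Second mineral: 63.996 g O in 182.955 g formula = 34.98 wt% O.
46.98% − 34.98% gives a difference of 12.00 percentage points.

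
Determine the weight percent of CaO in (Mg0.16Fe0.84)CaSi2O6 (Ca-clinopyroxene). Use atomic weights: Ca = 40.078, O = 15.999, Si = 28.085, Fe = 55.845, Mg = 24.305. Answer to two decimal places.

23.07 wt%

Formula mass = 243.041 g/mol.
1 Ca → 1.0000 mol CaO per formula unit; M(CaO) = 56.077, so CaO mass = 56.077 g.
56.077/243.041 × 100 = 23.07 wt%.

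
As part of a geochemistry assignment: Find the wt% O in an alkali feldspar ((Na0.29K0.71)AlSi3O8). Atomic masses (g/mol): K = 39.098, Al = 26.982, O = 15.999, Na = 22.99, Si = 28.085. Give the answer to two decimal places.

M((Na0.29K0.71)AlSi3O8) = 273.656 g/mol.
O contributes 8 × 15.999 = 127.992 g per mole.
127.992/273.656 = 0.4677 → 46.77%.

46.77 mass %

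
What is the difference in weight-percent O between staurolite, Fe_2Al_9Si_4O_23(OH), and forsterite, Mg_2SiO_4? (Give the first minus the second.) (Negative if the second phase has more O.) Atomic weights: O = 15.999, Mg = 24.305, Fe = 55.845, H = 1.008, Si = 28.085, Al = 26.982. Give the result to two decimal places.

First mineral: 383.976 g O in 851.852 g formula = 45.08 wt% O.
Second mineral: 63.996 g O in 140.691 g formula = 45.49 wt% O.
45.08% − 45.49% gives a difference of -0.41 percentage points.

-0.41 percentage points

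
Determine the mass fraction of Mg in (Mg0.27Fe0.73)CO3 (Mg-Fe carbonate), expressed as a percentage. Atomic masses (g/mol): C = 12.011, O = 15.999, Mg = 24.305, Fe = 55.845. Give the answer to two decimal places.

Molar mass of (Mg0.27Fe0.73)CO3: 0.27*24.305 + 0.73*55.845 + 1*12.011 + 3*15.999 = 107.337 g/mol.
Mass of Mg per formula unit: 0.27 × 24.305 = 6.562 g.
Weight fraction Mg = 6.562 / 107.337 = 0.0611.

6.11 wt%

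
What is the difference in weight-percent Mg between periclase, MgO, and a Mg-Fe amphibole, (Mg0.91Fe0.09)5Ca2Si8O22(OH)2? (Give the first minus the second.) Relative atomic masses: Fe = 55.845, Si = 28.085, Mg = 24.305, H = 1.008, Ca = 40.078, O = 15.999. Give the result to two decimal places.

Mg in MgO: molar mass 40.304 g/mol; 1×24.305 = 24.305 g → 60.30 wt%.
Mg in (Mg0.91Fe0.09)5Ca2Si8O22(OH)2: molar mass 826.546 g/mol; 4.55×24.305 = 110.588 g → 13.38 wt%.
Difference = 60.30 − 13.38 = 46.92 percentage points.

46.92 percentage points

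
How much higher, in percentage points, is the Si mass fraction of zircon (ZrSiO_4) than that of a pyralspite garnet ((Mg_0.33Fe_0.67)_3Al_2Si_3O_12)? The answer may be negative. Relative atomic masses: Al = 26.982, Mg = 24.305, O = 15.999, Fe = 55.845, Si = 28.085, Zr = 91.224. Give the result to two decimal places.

-2.74 percentage points

First mineral: 28.085 g Si in 183.305 g formula = 15.32 wt% Si.
Second mineral: 84.255 g Si in 466.517 g formula = 18.06 wt% Si.
15.32% − 18.06% gives a difference of -2.74 percentage points.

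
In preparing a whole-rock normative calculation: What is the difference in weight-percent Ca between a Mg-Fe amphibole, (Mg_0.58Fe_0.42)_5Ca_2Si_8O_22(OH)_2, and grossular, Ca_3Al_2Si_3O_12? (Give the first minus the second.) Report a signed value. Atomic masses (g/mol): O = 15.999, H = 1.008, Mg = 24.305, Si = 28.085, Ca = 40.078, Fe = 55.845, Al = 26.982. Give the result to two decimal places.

First mineral: 80.156 g Ca in 878.587 g formula = 9.12 wt% Ca.
Second mineral: 120.234 g Ca in 450.441 g formula = 26.69 wt% Ca.
9.12% − 26.69% gives a difference of -17.57 percentage points.

-17.57 percentage points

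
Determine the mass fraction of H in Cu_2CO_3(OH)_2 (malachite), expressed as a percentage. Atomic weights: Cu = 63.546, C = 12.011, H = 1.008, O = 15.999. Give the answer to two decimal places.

0.91 wt%

Molar mass of Cu_2CO_3(OH)_2: 2×63.546 + 1×12.011 + 5×15.999 + 2×1.008 = 221.114 g/mol.
Mass of H per formula unit: 2 × 1.008 = 2.016 g.
Weight fraction H = 2.016 / 221.114 = 0.0091.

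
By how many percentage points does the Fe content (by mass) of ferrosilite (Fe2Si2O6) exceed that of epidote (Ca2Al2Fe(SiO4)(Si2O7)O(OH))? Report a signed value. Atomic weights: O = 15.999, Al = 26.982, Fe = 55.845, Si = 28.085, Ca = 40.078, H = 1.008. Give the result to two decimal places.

M(Fe2Si2O6) = 263.854 g/mol, so wt% Fe = 111.690/263.854 × 100 = 42.33%.
M(Ca2Al2Fe(SiO4)(Si2O7)O(OH)) = 483.215 g/mol, so wt% Fe = 55.845/483.215 × 100 = 11.56%.
42.33 − 11.56 = 30.77 pp.

30.77 percentage points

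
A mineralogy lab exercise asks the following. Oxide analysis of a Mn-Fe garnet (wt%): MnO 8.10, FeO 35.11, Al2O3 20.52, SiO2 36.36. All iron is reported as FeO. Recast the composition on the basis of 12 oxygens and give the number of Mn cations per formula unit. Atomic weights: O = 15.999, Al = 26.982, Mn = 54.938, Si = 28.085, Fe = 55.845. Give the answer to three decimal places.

0.567 Mn apfu

8.10 wt% MnO ÷ 70.937 g/mol = 0.11419 mol, giving 0.11419 Mn and 0.11419 O.
35.11 wt% FeO ÷ 71.844 g/mol = 0.48870 mol, giving 0.48870 Fe and 0.48870 O.
20.52 wt% Al2O3 ÷ 101.961 g/mol = 0.20125 mol, giving 0.40250 Al and 0.60375 O.
36.36 wt% SiO2 ÷ 60.083 g/mol = 0.60516 mol, giving 0.60516 Si and 1.21032 O.
Oxygen sums to 2.41696; scaling by 12/2.41696 = 4.96491 puts the formula on 12 O.
Mn: 0.11419 × 4.96491 = 0.567 atoms per formula unit.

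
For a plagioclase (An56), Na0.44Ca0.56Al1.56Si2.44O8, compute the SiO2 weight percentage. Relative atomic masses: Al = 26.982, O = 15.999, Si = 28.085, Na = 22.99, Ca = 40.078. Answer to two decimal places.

Formula mass = 271.171 g/mol.
2.44 Si → 2.4400 mol SiO2 per formula unit; M(SiO2) = 60.083, so SiO2 mass = 146.603 g.
146.603/271.171 × 100 = 54.06 wt%.

54.06 wt%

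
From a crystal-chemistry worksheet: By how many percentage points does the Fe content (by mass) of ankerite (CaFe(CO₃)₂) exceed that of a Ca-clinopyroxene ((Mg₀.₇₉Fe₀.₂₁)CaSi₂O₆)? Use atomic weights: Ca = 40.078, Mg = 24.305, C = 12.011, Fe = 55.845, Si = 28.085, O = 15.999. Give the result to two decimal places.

20.61 percentage points

Fe in CaFe(CO₃)₂: molar mass 215.939 g/mol; 1×55.845 = 55.845 g → 25.86 wt%.
Fe in (Mg₀.₇₉Fe₀.₂₁)CaSi₂O₆: molar mass 223.170 g/mol; 0.21×55.845 = 11.727 g → 5.25 wt%.
Difference = 25.86 − 5.25 = 20.61 percentage points.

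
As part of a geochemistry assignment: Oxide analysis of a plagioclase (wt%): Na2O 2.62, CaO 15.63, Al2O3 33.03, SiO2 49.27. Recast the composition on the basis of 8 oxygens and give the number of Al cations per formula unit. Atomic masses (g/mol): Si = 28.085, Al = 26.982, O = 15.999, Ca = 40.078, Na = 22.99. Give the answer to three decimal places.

1.767 Al apfu

2.62 wt% Na2O ÷ 61.979 g/mol = 0.04227 mol, giving 0.08454 Na and 0.04227 O.
15.63 wt% CaO ÷ 56.077 g/mol = 0.27872 mol, giving 0.27872 Ca and 0.27872 O.
33.03 wt% Al2O3 ÷ 101.961 g/mol = 0.32395 mol, giving 0.64790 Al and 0.97185 O.
49.27 wt% SiO2 ÷ 60.083 g/mol = 0.82003 mol, giving 0.82003 Si and 1.64006 O.
Oxygen sums to 2.93290; scaling by 8/2.93290 = 2.72768 puts the formula on 8 O.
Al: 0.64790 × 2.72768 = 1.767 atoms per formula unit.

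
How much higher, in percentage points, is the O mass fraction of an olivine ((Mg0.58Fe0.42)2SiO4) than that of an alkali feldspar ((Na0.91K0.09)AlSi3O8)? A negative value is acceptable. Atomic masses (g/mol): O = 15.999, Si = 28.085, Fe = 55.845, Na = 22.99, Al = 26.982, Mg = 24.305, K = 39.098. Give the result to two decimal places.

First mineral: 63.996 g O in 167.185 g formula = 38.28 wt% O.
Second mineral: 127.992 g O in 263.669 g formula = 48.54 wt% O.
38.28% − 48.54% gives a difference of -10.26 percentage points.

-10.26 percentage points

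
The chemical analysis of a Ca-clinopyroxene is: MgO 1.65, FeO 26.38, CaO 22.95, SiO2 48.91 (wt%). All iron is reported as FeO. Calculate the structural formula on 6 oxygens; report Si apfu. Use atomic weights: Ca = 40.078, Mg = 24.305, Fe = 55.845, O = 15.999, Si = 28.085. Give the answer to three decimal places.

1.997 Si apfu

1.65 wt% MgO ÷ 40.304 g/mol = 0.04094 mol, giving 0.04094 Mg and 0.04094 O.
26.38 wt% FeO ÷ 71.844 g/mol = 0.36718 mol, giving 0.36718 Fe and 0.36718 O.
22.95 wt% CaO ÷ 56.077 g/mol = 0.40926 mol, giving 0.40926 Ca and 0.40926 O.
48.91 wt% SiO2 ÷ 60.083 g/mol = 0.81404 mol, giving 0.81404 Si and 1.62808 O.
Oxygen sums to 2.44546; scaling by 6/2.44546 = 2.45353 puts the formula on 6 O.
Si: 0.81404 × 2.45353 = 1.997 atoms per formula unit.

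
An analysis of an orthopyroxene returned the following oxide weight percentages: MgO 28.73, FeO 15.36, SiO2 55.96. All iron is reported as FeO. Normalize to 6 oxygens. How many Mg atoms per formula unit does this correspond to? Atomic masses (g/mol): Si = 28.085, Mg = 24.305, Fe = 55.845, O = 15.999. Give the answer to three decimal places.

28.73 wt% MgO ÷ 40.304 g/mol = 0.71283 mol, giving 0.71283 Mg and 0.71283 O.
15.36 wt% FeO ÷ 71.844 g/mol = 0.21380 mol, giving 0.21380 Fe and 0.21380 O.
55.96 wt% SiO2 ÷ 60.083 g/mol = 0.93138 mol, giving 0.93138 Si and 1.86276 O.
Oxygen sums to 2.78939; scaling by 6/2.78939 = 2.15101 puts the formula on 6 O.
Mg: 0.71283 × 2.15101 = 1.533 atoms per formula unit.

1.533 Mg apfu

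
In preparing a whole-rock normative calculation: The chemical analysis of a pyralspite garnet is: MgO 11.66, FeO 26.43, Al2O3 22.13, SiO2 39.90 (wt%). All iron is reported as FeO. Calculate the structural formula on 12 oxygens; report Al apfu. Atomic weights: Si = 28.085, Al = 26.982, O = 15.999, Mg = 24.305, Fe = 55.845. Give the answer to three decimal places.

11.66 wt% MgO ÷ 40.304 g/mol = 0.28930 mol, giving 0.28930 Mg and 0.28930 O.
26.43 wt% FeO ÷ 71.844 g/mol = 0.36788 mol, giving 0.36788 Fe and 0.36788 O.
22.13 wt% Al2O3 ÷ 101.961 g/mol = 0.21704 mol, giving 0.43408 Al and 0.65112 O.
39.90 wt% SiO2 ÷ 60.083 g/mol = 0.66408 mol, giving 0.66408 Si and 1.32816 O.
Oxygen sums to 2.63646; scaling by 12/2.63646 = 4.55156 puts the formula on 12 O.
Al: 0.43408 × 4.55156 = 1.976 atoms per formula unit.

1.976 Al apfu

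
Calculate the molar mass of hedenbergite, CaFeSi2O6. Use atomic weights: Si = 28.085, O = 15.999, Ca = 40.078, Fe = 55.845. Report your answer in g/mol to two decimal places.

The formula mass is the sum 1·40.078 + 1·55.845 + 2·28.085 + 6·15.999.

248.09 g/mol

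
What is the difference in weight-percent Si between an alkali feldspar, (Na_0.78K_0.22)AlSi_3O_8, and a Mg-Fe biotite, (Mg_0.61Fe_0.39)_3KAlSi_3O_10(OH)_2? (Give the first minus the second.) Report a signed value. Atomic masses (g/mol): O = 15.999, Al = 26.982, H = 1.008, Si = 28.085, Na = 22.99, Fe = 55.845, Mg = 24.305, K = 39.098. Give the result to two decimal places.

13.15 percentage points

M((Na_0.78K_0.22)AlSi_3O_8) = 265.763 g/mol, so wt% Si = 84.255/265.763 × 100 = 31.70%.
M((Mg_0.61Fe_0.39)_3KAlSi_3O_10(OH)_2) = 454.156 g/mol, so wt% Si = 84.255/454.156 × 100 = 18.55%.
31.70 − 18.55 = 13.15 pp.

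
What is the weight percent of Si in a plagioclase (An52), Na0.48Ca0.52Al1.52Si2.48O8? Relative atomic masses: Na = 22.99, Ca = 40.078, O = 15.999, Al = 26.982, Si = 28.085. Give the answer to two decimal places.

25.75 weight percent

M(Na0.48Ca0.52Al1.52Si2.48O8) = 270.531 g/mol.
Si contributes 2.48 × 28.085 = 69.651 g per mole.
69.651/270.531 = 0.2575 → 25.75%.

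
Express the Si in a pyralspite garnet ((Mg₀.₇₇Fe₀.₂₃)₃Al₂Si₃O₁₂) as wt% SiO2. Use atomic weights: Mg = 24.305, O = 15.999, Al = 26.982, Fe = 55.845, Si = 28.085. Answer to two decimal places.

42.42 wt%

Formula mass = 424.885 g/mol.
3 Si → 3.0000 mol SiO2 per formula unit; M(SiO2) = 60.083, so SiO2 mass = 180.249 g.
180.249/424.885 × 100 = 42.42 wt%.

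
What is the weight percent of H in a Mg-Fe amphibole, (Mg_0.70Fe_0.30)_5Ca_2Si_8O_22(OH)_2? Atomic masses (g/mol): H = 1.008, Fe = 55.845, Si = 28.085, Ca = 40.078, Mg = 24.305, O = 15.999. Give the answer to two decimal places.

Molar mass of (Mg_0.70Fe_0.30)_5Ca_2Si_8O_22(OH)_2: 3.50·24.305 + 1.50·55.845 + 2·40.078 + 8·28.085 + 24·15.999 + 2·1.008 = 859.663 g/mol.
Mass of H per formula unit: 2 × 1.008 = 2.016 g.
Weight fraction H = 2.016 / 859.663 = 0.0023.

0.23 mass %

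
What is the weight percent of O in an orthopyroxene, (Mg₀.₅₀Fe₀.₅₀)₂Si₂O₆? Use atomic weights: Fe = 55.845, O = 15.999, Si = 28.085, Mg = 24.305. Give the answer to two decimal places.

41.32 mass %

Molar mass of (Mg₀.₅₀Fe₀.₅₀)₂Si₂O₆: 1×24.305 + 1×55.845 + 2×28.085 + 6×15.999 = 232.314 g/mol.
Mass of O per formula unit: 6 × 15.999 = 95.994 g.
Weight fraction O = 95.994 / 232.314 = 0.4132.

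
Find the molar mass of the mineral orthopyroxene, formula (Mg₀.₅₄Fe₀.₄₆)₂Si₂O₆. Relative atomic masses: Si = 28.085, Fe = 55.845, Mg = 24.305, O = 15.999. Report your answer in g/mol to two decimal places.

Mg: 1.08 × 24.305 = 26.2494
Fe: 0.92 × 55.845 = 51.3774
Si: 2 × 28.085 = 56.1700
O: 6 × 15.999 = 95.9940
Summing the contributions gives the formula mass.

229.79 g/mol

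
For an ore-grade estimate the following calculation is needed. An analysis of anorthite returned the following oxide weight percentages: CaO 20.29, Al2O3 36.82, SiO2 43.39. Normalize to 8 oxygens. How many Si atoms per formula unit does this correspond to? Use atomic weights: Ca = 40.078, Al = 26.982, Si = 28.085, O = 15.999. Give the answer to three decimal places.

1.999 Si apfu

20.29 wt% CaO ÷ 56.077 g/mol = 0.36182 mol, giving 0.36182 Ca and 0.36182 O.
36.82 wt% Al2O3 ÷ 101.961 g/mol = 0.36112 mol, giving 0.72224 Al and 1.08336 O.
43.39 wt% SiO2 ÷ 60.083 g/mol = 0.72217 mol, giving 0.72217 Si and 1.44434 O.
Oxygen sums to 2.88952; scaling by 8/2.88952 = 2.76863 puts the formula on 8 O.
Si: 0.72217 × 2.76863 = 1.999 atoms per formula unit.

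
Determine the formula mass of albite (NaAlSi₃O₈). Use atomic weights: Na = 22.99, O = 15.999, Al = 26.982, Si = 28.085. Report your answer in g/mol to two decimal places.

262.22 g/mol

Na: 1 × 22.99 = 22.9900
Al: 1 × 26.982 = 26.9820
Si: 3 × 28.085 = 84.2550
O: 8 × 15.999 = 127.9920
Summing the contributions gives the formula mass.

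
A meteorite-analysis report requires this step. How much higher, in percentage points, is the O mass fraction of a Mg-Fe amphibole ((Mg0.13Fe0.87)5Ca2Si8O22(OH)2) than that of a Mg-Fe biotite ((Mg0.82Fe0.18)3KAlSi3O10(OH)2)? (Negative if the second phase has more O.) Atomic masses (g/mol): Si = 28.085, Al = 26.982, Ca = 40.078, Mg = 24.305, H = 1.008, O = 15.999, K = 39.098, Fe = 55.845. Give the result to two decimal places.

O in (Mg0.13Fe0.87)5Ca2Si8O22(OH)2: molar mass 949.552 g/mol; 24×15.999 = 383.976 g → 40.44 wt%.
O in (Mg0.82Fe0.18)3KAlSi3O10(OH)2: molar mass 434.286 g/mol; 12×15.999 = 191.988 g → 44.21 wt%.
Difference = 40.44 − 44.21 = -3.77 percentage points.

-3.77 percentage points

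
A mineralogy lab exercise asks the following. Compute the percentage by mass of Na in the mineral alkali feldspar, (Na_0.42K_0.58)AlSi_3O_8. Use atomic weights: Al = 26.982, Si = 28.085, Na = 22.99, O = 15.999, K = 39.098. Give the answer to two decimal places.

3.56 wt%

Molar mass of (Na_0.42K_0.58)AlSi_3O_8: 0.42*22.99 + 0.58*39.098 + 1*26.982 + 3*28.085 + 8*15.999 = 271.562 g/mol.
Mass of Na per formula unit: 0.42 × 22.99 = 9.656 g.
Weight fraction Na = 9.656 / 271.562 = 0.0356.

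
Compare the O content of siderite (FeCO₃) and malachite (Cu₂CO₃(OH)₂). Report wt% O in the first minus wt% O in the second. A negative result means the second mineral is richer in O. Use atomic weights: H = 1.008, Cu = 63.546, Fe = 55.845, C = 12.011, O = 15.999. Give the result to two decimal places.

M(FeCO₃) = 115.853 g/mol, so wt% O = 47.997/115.853 × 100 = 41.43%.
M(Cu₂CO₃(OH)₂) = 221.114 g/mol, so wt% O = 79.995/221.114 × 100 = 36.18%.
41.43 − 36.18 = 5.25 pp.

5.25 percentage points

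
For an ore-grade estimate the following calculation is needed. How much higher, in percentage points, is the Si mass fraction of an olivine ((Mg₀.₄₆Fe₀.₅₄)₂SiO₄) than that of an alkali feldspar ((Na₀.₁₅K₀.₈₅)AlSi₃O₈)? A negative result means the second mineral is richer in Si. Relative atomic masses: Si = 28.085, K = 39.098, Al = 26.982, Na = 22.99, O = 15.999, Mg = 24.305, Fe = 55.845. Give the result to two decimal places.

-14.47 percentage points

Si in (Mg₀.₄₆Fe₀.₅₄)₂SiO₄: molar mass 174.754 g/mol; 1×28.085 = 28.085 g → 16.07 wt%.
Si in (Na₀.₁₅K₀.₈₅)AlSi₃O₈: molar mass 275.911 g/mol; 3×28.085 = 84.255 g → 30.54 wt%.
Difference = 16.07 − 30.54 = -14.47 percentage points.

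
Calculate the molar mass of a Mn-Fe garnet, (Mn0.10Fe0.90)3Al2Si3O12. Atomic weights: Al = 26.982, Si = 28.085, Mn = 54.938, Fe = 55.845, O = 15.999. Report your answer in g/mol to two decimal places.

M = 0.30·54.938 + 2.70·55.845 + 2·26.982 + 3·28.085 + 12·15.999

497.47 g/mol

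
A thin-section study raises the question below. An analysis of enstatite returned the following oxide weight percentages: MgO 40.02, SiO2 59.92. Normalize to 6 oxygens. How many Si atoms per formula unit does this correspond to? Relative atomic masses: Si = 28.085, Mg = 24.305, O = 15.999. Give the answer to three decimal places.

MgO: 40.02/40.304 = 0.99295 mol → 0.99295 mol Mg, 0.99295 mol O.
SiO2: 59.92/60.083 = 0.99729 mol → 0.99729 mol Si, 1.99458 mol O.
Total oxygen = 2.98753 mol. Normalization factor = 6/2.98753 = 2.00835.
Si per 6 O = 0.99729 × 2.00835 = 2.003.

2.003 Si apfu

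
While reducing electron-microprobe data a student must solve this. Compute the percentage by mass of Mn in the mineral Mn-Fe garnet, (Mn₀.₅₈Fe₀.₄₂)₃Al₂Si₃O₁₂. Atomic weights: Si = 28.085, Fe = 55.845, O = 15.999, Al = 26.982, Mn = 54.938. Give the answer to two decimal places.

Formula mass = 1.74*54.938 + 1.26*55.845 + 2*26.982 + 3*28.085 + 12*15.999 = 496.164 g/mol, of which 95.592 g is Mn.
So Mn makes up 95.592/496.164 = 0.1927 of the mass, i.e. 19.27%.

19.27 mass %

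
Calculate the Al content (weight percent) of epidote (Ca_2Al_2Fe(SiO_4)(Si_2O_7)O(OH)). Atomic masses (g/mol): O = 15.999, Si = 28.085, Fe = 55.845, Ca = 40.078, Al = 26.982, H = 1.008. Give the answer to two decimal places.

Formula mass = 2*40.078 + 2*26.982 + 1*55.845 + 3*28.085 + 13*15.999 + 1*1.008 = 483.215 g/mol, of which 53.964 g is Al.
So Al makes up 53.964/483.215 = 0.1117 of the mass, i.e. 11.17%.

11.17 weight percent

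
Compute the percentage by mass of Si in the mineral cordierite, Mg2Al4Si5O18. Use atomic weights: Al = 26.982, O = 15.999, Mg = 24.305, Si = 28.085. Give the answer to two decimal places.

M(Mg2Al4Si5O18) = 584.945 g/mol.
Si contributes 5 × 28.085 = 140.425 g per mole.
140.425/584.945 = 0.2401 → 24.01%.

24.01 weight percent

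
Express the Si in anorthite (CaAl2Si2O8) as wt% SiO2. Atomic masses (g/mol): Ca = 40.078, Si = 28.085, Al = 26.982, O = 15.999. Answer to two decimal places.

Molar mass of CaAl2Si2O8 = 1·40.078 + 2·26.982 + 2·28.085 + 8·15.999 = 278.204 g/mol.
Each formula unit contains 2 Si, equivalent to 2/1 = 2.0000 mol SiO2.
M(SiO2) = 1×28.085 + 2×15.999 = 60.083 g/mol.
Mass of SiO2 per formula unit = 2.0000 × 60.083 = 120.166 g.
SiO2 wt% = 120.166 / 278.204 × 100 = 43.19%.

43.19 wt%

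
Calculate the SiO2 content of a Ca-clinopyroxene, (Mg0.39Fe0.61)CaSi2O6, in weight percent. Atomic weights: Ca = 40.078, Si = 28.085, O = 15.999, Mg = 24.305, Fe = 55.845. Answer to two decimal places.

Formula mass = 235.786 g/mol.
2 Si → 2.0000 mol SiO2 per formula unit; M(SiO2) = 60.083, so SiO2 mass = 120.166 g.
120.166/235.786 × 100 = 50.96 wt%.

50.96 wt%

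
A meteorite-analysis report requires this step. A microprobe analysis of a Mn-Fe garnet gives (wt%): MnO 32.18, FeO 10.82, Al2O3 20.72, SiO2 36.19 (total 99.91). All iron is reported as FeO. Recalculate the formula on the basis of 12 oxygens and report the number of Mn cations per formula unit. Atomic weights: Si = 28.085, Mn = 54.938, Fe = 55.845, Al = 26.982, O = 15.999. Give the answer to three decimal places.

32.18 wt% MnO ÷ 70.937 g/mol = 0.45364 mol, giving 0.45364 Mn and 0.45364 O.
10.82 wt% FeO ÷ 71.844 g/mol = 0.15060 mol, giving 0.15060 Fe and 0.15060 O.
20.72 wt% Al2O3 ÷ 101.961 g/mol = 0.20321 mol, giving 0.40642 Al and 0.60963 O.
36.19 wt% SiO2 ÷ 60.083 g/mol = 0.60233 mol, giving 0.60233 Si and 1.20466 O.
Oxygen sums to 2.41853; scaling by 12/2.41853 = 4.96169 puts the formula on 12 O.
Mn: 0.45364 × 4.96169 = 2.251 atoms per formula unit.

2.251 Mn apfu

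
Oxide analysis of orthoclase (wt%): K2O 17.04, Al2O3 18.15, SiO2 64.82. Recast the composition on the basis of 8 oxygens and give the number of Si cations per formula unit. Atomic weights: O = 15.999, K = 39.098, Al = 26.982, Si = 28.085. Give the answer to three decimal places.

17.04 wt% K2O ÷ 94.195 g/mol = 0.18090 mol, giving 0.36180 K and 0.18090 O.
18.15 wt% Al2O3 ÷ 101.961 g/mol = 0.17801 mol, giving 0.35602 Al and 0.53403 O.
64.82 wt% SiO2 ÷ 60.083 g/mol = 1.07884 mol, giving 1.07884 Si and 2.15768 O.
Oxygen sums to 2.87261; scaling by 8/2.87261 = 2.78492 puts the formula on 8 O.
Si: 1.07884 × 2.78492 = 3.004 atoms per formula unit.

3.004 Si apfu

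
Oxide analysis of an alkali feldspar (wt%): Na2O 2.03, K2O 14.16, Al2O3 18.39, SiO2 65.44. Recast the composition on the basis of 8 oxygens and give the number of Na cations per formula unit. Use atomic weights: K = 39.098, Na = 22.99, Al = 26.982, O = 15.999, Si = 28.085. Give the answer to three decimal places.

0.181 Na apfu

2.03 wt% Na2O ÷ 61.979 g/mol = 0.03275 mol, giving 0.06550 Na and 0.03275 O.
14.16 wt% K2O ÷ 94.195 g/mol = 0.15033 mol, giving 0.30066 K and 0.15033 O.
18.39 wt% Al2O3 ÷ 101.961 g/mol = 0.18036 mol, giving 0.36072 Al and 0.54108 O.
65.44 wt% SiO2 ÷ 60.083 g/mol = 1.08916 mol, giving 1.08916 Si and 2.17832 O.
Oxygen sums to 2.90248; scaling by 8/2.90248 = 2.75626 puts the formula on 8 O.
Na: 0.06550 × 2.75626 = 0.181 atoms per formula unit.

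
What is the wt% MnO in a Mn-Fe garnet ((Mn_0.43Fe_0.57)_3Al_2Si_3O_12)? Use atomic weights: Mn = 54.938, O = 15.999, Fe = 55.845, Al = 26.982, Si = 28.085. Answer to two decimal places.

18.43 wt%

Formula mass = 496.572 g/mol.
1.29 Mn → 1.2900 mol MnO per formula unit; M(MnO) = 70.937, so MnO mass = 91.509 g.
91.509/496.572 × 100 = 18.43 wt%.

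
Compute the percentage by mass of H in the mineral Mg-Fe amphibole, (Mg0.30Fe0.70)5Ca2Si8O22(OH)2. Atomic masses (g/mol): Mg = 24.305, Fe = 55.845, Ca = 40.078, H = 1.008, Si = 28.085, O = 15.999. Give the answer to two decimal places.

0.22 mass %

M((Mg0.30Fe0.70)5Ca2Si8O22(OH)2) = 922.743 g/mol.
H contributes 2 × 1.008 = 2.016 g per mole.
2.016/922.743 = 0.0022 → 0.22%.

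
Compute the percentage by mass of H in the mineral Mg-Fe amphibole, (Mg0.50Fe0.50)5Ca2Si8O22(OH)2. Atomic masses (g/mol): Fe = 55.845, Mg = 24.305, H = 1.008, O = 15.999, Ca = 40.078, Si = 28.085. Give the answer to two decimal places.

Formula mass = 2.50·24.305 + 2.50·55.845 + 2·40.078 + 8·28.085 + 24·15.999 + 2·1.008 = 891.203 g/mol, of which 2.016 g is H.
So H makes up 2.016/891.203 = 0.0023 of the mass, i.e. 0.23%.

0.23 wt%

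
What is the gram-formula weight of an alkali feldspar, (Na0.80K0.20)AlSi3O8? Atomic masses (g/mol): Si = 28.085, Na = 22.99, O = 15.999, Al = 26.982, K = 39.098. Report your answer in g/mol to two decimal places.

265.44 g/mol

Na: 0.80 × 22.99 = 18.3920
K: 0.20 × 39.098 = 7.8196
Al: 1 × 26.982 = 26.9820
Si: 3 × 28.085 = 84.2550
O: 8 × 15.999 = 127.9920
Summing the contributions gives the formula mass.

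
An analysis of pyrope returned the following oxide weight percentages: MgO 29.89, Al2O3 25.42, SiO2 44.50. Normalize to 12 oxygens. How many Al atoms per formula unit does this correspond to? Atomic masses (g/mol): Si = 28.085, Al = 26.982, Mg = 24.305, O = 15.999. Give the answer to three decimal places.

2.014 Al apfu

MgO (M=40.304): mol = 0.74161; Mg = 0.74161, O = 0.74161.
Al2O3 (M=101.961): mol = 0.24931; Al = 0.49862, O = 0.74793.
SiO2 (M=60.083): mol = 0.74064; Si = 0.74064, O = 1.48128.
ΣO = 2.97082; factor = 12/ΣO = 4.03929.
Al apfu = 0.49862 × 4.03929 = 2.014.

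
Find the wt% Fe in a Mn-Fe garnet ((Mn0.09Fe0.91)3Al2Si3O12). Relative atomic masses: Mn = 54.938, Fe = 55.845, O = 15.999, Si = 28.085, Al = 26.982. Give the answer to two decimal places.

Formula mass = 0.27·54.938 + 2.73·55.845 + 2·26.982 + 3·28.085 + 12·15.999 = 497.497 g/mol, of which 152.457 g is Fe.
So Fe makes up 152.457/497.497 = 0.3064 of the mass, i.e. 30.64%.

30.64 weight percent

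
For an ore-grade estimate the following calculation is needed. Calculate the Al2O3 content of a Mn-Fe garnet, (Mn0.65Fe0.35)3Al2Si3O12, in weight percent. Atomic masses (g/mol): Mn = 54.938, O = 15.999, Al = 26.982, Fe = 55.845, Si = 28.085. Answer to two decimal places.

M((Mn0.65Fe0.35)3Al2Si3O12) = 495.973 g/mol; M(Al2O3) = 101.961 g/mol.
Moles Al2O3 per formula unit = 2 Al ÷ 2 = 1.0000.
Al2O3 fraction = (1.0000 × 101.961) / 495.973 = 101.961/495.973 = 0.2056.

20.56 wt%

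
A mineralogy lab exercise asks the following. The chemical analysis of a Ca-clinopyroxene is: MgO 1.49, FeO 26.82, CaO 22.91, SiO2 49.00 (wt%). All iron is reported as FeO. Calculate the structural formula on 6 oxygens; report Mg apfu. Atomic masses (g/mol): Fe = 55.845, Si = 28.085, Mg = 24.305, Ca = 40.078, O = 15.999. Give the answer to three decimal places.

0.091 Mg apfu

MgO: 1.49/40.304 = 0.03697 mol → 0.03697 mol Mg, 0.03697 mol O.
FeO: 26.82/71.844 = 0.37331 mol → 0.37331 mol Fe, 0.37331 mol O.
CaO: 22.91/56.077 = 0.40855 mol → 0.40855 mol Ca, 0.40855 mol O.
SiO2: 49.00/60.083 = 0.81554 mol → 0.81554 mol Si, 1.63108 mol O.
Total oxygen = 2.44991 mol. Normalization factor = 6/2.44991 = 2.44907.
Mg per 6 O = 0.03697 × 2.44907 = 0.091.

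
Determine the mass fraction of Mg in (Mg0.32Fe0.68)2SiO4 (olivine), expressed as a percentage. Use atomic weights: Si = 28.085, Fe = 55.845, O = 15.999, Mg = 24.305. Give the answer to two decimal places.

M((Mg0.32Fe0.68)2SiO4) = 183.585 g/mol.
Mg contributes 0.64 × 24.305 = 15.555 g per mole.
15.555/183.585 = 0.0847 → 8.47%.

8.47 wt%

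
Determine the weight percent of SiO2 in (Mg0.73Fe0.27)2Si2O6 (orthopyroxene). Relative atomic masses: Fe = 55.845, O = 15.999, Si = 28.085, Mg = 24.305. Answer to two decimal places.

Molar mass of (Mg0.73Fe0.27)2Si2O6 = 1.46·24.305 + 0.54·55.845 + 2·28.085 + 6·15.999 = 217.806 g/mol.
Each formula unit contains 2 Si, equivalent to 2/1 = 2.0000 mol SiO2.
M(SiO2) = 1×28.085 + 2×15.999 = 60.083 g/mol.
Mass of SiO2 per formula unit = 2.0000 × 60.083 = 120.166 g.
SiO2 wt% = 120.166 / 217.806 × 100 = 55.17%.

55.17 wt%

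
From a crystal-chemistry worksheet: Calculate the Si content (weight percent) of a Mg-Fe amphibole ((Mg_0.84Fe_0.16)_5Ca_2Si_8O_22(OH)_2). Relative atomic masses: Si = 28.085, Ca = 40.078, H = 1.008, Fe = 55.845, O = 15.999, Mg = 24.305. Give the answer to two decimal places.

Molar mass of (Mg_0.84Fe_0.16)_5Ca_2Si_8O_22(OH)_2: 4.20·24.305 + 0.80·55.845 + 2·40.078 + 8·28.085 + 24·15.999 + 2·1.008 = 837.585 g/mol.
Mass of Si per formula unit: 8 × 28.085 = 224.680 g.
Weight fraction Si = 224.680 / 837.585 = 0.2682.

26.82 weight percent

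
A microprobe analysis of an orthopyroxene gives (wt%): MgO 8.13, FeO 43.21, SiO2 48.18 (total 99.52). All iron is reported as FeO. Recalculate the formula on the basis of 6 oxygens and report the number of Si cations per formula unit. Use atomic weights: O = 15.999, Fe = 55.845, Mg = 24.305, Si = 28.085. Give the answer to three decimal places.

1.999 Si apfu

8.13 wt% MgO ÷ 40.304 g/mol = 0.20172 mol, giving 0.20172 Mg and 0.20172 O.
43.21 wt% FeO ÷ 71.844 g/mol = 0.60144 mol, giving 0.60144 Fe and 0.60144 O.
48.18 wt% SiO2 ÷ 60.083 g/mol = 0.80189 mol, giving 0.80189 Si and 1.60378 O.
Oxygen sums to 2.40694; scaling by 6/2.40694 = 2.49279 puts the formula on 6 O.
Si: 0.80189 × 2.49279 = 1.999 atoms per formula unit.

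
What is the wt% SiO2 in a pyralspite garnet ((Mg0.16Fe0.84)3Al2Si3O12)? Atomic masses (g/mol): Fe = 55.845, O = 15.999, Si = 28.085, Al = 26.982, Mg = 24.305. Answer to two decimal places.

37.35 wt%

M((Mg0.16Fe0.84)3Al2Si3O12) = 482.603 g/mol; M(SiO2) = 60.083 g/mol.
Moles SiO2 per formula unit = 3 Si ÷ 1 = 3.0000.
SiO2 fraction = (3.0000 × 60.083) / 482.603 = 180.249/482.603 = 0.3735.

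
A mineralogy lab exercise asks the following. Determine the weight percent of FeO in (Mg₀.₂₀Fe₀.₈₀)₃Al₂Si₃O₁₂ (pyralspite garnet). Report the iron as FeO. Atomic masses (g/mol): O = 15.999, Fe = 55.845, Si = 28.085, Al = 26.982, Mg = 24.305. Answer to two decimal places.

Molar mass of (Mg₀.₂₀Fe₀.₈₀)₃Al₂Si₃O₁₂ = 0.60·24.305 + 2.40·55.845 + 2·26.982 + 3·28.085 + 12·15.999 = 478.818 g/mol.
Each formula unit contains 2.40 Fe, equivalent to 2.40/1 = 2.4000 mol FeO.
M(FeO) = 1×55.845 + 1×15.999 = 71.844 g/mol.
Mass of FeO per formula unit = 2.4000 × 71.844 = 172.426 g.
FeO wt% = 172.426 / 478.818 × 100 = 36.01%.

36.01 wt%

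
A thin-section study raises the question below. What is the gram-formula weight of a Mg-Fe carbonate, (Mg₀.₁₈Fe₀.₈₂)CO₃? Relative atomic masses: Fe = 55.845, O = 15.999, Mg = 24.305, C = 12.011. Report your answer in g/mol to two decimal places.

110.18 g/mol

The formula mass is the sum 0.18×24.305 + 0.82×55.845 + 1×12.011 + 3×15.999.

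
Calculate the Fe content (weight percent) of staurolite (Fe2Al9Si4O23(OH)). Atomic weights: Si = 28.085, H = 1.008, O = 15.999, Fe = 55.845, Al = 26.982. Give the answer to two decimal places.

13.11 weight percent

M(Fe2Al9Si4O23(OH)) = 851.852 g/mol.
Fe contributes 2 × 55.845 = 111.690 g per mole.
111.690/851.852 = 0.1311 → 13.11%.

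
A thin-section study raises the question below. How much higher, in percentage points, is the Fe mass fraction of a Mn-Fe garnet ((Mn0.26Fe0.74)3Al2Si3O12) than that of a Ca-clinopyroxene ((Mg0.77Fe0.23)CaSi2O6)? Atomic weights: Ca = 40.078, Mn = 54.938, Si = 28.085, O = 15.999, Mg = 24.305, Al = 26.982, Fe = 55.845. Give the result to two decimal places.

19.20 percentage points

Fe in (Mn0.26Fe0.74)3Al2Si3O12: molar mass 497.035 g/mol; 2.22×55.845 = 123.976 g → 24.94 wt%.
Fe in (Mg0.77Fe0.23)CaSi2O6: molar mass 223.801 g/mol; 0.23×55.845 = 12.844 g → 5.74 wt%.
Difference = 24.94 − 5.74 = 19.20 percentage points.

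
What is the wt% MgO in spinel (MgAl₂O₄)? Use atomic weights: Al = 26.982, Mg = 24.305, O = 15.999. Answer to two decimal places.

28.33 wt%

Molar mass of MgAl₂O₄ = 1·24.305 + 2·26.982 + 4·15.999 = 142.265 g/mol.
Each formula unit contains 1 Mg, equivalent to 1/1 = 1.0000 mol MgO.
M(MgO) = 1×24.305 + 1×15.999 = 40.304 g/mol.
Mass of MgO per formula unit = 1.0000 × 40.304 = 40.304 g.
MgO wt% = 40.304 / 142.265 × 100 = 28.33%.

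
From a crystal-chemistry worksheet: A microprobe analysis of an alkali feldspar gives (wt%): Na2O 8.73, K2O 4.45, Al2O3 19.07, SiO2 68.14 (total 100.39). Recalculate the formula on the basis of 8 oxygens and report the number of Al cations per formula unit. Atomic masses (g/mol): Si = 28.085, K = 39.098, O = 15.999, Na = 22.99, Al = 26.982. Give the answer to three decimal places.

0.992 Al apfu

Na2O (M=61.979): mol = 0.14085; Na = 0.28170, O = 0.14085.
K2O (M=94.195): mol = 0.04724; K = 0.09448, O = 0.04724.
Al2O3 (M=101.961): mol = 0.18703; Al = 0.37406, O = 0.56109.
SiO2 (M=60.083): mol = 1.13410; Si = 1.13410, O = 2.26820.
ΣO = 3.01738; factor = 8/ΣO = 2.65131.
Al apfu = 0.37406 × 2.65131 = 0.992.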